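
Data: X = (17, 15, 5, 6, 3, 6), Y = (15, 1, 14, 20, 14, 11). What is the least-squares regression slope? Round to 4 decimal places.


b = sum((xi-xbar)(yi-ybar)) / sum((xi-xbar)^2)
n = 6, xbar = 52/6 = 26/3 ≈ 8.666667, ybar = 75/6 = 12.5
Sxy = sum((xi-xbar)(yi-ybar)) = -82
Sxx = sum((xi-xbar)^2) = 508/3 ≈ 169.333333
b = Sxy / Sxx = -123/254 ≈ -0.484252

-0.4843


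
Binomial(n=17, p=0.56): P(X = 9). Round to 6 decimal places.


P = C(n,k) * p^k * (1-p)^(n-k)
C(17,9) = 24310
p^k = 0.56^9 ≈ 0.005416169
(1-p)^(n-k) = 0.44^8 ≈ 0.001404822
P = 24310 * 0.005416169 * 0.001404822 ≈ 0.184969

0.184969


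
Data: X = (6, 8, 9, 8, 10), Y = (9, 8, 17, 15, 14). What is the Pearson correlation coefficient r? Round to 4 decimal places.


r = sum((xi-xbar)(yi-ybar)) / sqrt(sum((xi-xbar)^2) * sum((yi-ybar)^2))
n = 5, xbar = 41/5 = 8.2, ybar = 63/5 = 12.6
Sxy = sum((xi-xbar)(yi-ybar)) = 14.4
Sxx = sum((xi-xbar)^2) = 8.8
Syy = sum((yi-ybar)^2) = 61.2
sqrt(Sxx*Syy) ≈ 23.206896
r = Sxy / sqrt(Sxx*Syy) = 14.4 / 23.206896 ≈ 0.620505

0.6205


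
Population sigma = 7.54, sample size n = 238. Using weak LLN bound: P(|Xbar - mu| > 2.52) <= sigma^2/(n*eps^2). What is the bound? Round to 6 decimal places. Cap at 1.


bound = min(1, sigma^2/(n*eps^2))
sigma^2 = 7.54^2 = 56.8516
n*eps^2 = 238 * 2.52^2 = 238 * 6.3504 = 1511.3952
sigma^2/(n*eps^2) = 56.8516 / 1511.3952 ≈ 0.03761531

0.037615


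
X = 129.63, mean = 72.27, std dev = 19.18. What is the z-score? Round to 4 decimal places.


z = (X - mu) / sigma
X - mu = 129.63 - 72.27 = 57.36
z = 57.36 / 19.18 = 2868/959 ≈ 2.990615

2.9906


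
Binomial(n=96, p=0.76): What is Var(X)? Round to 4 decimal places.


Var = n*p*(1-p) = 96 * 0.76 * 0.24 = 17.5104

17.5104


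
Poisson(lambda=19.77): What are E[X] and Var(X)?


E[X] = Var(X) = lambda = 19.77

19.77, 19.77


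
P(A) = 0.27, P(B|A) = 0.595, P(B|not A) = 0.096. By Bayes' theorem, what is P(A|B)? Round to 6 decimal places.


P(A|B) = P(B|A)*P(A) / P(B), P(B) = P(B|A)*P(A) + P(B|not A)*P(not A)
P(B|A)*P(A) = 0.595 * 0.27 = 0.16065
P(B|not A)*P(not A) = 0.096 * 0.73 = 0.07008
P(B) = 0.16065 + 0.07008 = 0.23073
P(A|B) = 0.16065 / 0.23073 = 5355/7691 ≈ 0.69626837

0.696268


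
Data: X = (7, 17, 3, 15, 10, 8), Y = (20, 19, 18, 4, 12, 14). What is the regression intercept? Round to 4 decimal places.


a = ybar - b*xbar, where b = sum((xi-xbar)(yi-ybar)) / sum((xi-xbar)^2)
n = 6, xbar = 60/6 = 10, ybar = 87/6 = 14.5
Sxy = sum((xi-xbar)(yi-ybar)) = -61
Sxx = sum((xi-xbar)^2) = 136
b = Sxy / Sxx = -61/136 ≈ -0.448529
a = 14.5 - (-0.448529) * 10 = 1291/68 ≈ 18.985294

18.9853


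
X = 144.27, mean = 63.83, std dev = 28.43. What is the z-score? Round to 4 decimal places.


z = (X - mu) / sigma
X - mu = 144.27 - 63.83 = 80.44
z = 80.44 / 28.43 = 8044/2843 ≈ 2.829406

2.8294


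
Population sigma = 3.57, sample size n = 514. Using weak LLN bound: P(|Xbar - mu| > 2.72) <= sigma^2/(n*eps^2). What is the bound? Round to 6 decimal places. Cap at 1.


bound = min(1, sigma^2/(n*eps^2))
sigma^2 = 3.57^2 = 12.7449
n*eps^2 = 514 * 2.72^2 = 514 * 7.3984 = 3802.7776
sigma^2/(n*eps^2) = 12.7449 / 3802.7776 ≈ 0.00335147

0.003351


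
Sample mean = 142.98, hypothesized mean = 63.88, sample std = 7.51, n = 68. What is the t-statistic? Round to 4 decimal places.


t = (xbar - mu0) / (s/sqrt(n))
xbar - mu0 = 142.98 - 63.88 = 79.1
sqrt(68) ≈ 8.24621125
s/sqrt(n) = 7.51 / 8.24621125 ≈ 0.91072127
t = 79.1 / 0.91072127 ≈ 86.854236

86.8542


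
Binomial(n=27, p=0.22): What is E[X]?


E[X] = n*p = 27 * 0.22 = 5.94

5.94


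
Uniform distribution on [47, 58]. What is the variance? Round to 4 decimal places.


Var = (b-a)^2 / 12
(b-a)^2 = (58 - 47)^2 = 121
Var = 121/12 ≈ 10.083333

10.0833


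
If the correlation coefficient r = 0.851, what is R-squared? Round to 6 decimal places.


R^2 = r^2 = (0.851)^2 = 0.724201

0.724201


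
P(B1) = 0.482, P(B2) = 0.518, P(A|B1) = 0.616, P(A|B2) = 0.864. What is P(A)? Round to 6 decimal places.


P(A) = P(A|B1)*P(B1) + P(A|B2)*P(B2)
P(A|B1)*P(B1) = 0.616 * 0.482 = 0.296912
P(A|B2)*P(B2) = 0.864 * 0.518 = 0.447552
P(A) = 0.296912 + 0.447552 = 0.744464

0.744464


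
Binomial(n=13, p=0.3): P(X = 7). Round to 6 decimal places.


P = C(n,k) * p^k * (1-p)^(n-k)
C(13,7) = 1716
p^k = 0.3^7 = 0.0002187
(1-p)^(n-k) = 0.7^6 = 0.117649
P = 1716 * 0.0002187 * 0.117649 ≈ 0.044152

0.044152


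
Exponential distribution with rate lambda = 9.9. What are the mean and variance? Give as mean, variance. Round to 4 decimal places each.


mean = 1/lam, var = 1/lam^2
mean = 1 / 9.9 = 10/99 ≈ 0.101010
lam^2 = 9.9^2 = 98.01
var = 1 / 98.01 = 100/9801 ≈ 0.010203

0.1010, 0.0102


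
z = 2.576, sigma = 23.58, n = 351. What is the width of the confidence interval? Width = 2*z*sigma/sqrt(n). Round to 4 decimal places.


width = 2*z*sigma/sqrt(n)
2*z*sigma = 2 * 2.576 * 23.58 = 121.48416
sqrt(351) ≈ 18.734994
width = 121.48416 / 18.734994 ≈ 6.484345

6.4843


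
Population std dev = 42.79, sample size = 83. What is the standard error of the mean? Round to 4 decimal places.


SE = sigma / sqrt(n)
sqrt(83) ≈ 9.110434
SE = 42.79 / 9.110434 ≈ 4.696813

4.6968


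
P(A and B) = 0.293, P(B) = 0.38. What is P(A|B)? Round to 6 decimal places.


P(A|B) = P(A and B) / P(B) = 0.293 / 0.38 = 293/380 ≈ 0.77105263

0.771053


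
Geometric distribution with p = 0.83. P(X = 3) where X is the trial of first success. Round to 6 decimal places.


P = (1-p)^(k-1) * p
(1-p)^(k-1) = 0.17^2 = 0.0289
P = 0.0289 * 0.83 = 0.023987

0.023987


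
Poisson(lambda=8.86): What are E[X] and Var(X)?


E[X] = Var(X) = lambda = 8.86

8.86, 8.86


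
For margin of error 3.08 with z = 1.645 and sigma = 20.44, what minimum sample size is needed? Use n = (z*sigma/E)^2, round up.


z*sigma/E = 1.645 * 20.44 / 3.08 = 24017/2200 ≈ 10.916818
(z*sigma/E)^2 ≈ 119.176919
round up: n = 120

120


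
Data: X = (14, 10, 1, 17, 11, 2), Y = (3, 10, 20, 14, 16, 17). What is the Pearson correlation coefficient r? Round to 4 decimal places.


r = sum((xi-xbar)(yi-ybar)) / sqrt(sum((xi-xbar)^2) * sum((yi-ybar)^2))
n = 6, xbar = 55/6 ≈ 9.166667, ybar = 80/6 = 40/3 ≈ 13.333333
Sxy = sum((xi-xbar)(yi-ybar)) = -370/3 ≈ -123.333333
Sxx = sum((xi-xbar)^2) = 1241/6 ≈ 206.833333
Syy = sum((yi-ybar)^2) = 550/3 ≈ 183.333333
sqrt(Sxx*Syy) ≈ 194.729157
r = Sxy / sqrt(Sxx*Syy) = -123.333333 / 194.729157 ≈ -0.633358

-0.6334


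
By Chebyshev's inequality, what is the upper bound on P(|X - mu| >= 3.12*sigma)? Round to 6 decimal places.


P <= 1/k^2
k^2 = 3.12^2 = 9.7344
1/k^2 = 1 / 9.7344 = 625/6084 ≈ 0.10272847

0.102728


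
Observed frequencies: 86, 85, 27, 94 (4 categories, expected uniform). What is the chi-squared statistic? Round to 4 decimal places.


chi2 = sum((O-E)^2/E), E = total/4
total = 292, E = 292/4 = 73
(86 - 73)^2 / 73 = 169 / 73 = 169/73 ≈ 2.315068
(85 - 73)^2 / 73 = 144 / 73 = 144/73 ≈ 1.972603
(27 - 73)^2 / 73 = 2116 / 73 = 2116/73 ≈ 28.986301
(94 - 73)^2 / 73 = 441 / 73 = 441/73 ≈ 6.041096
chi2 = 2870/73 ≈ 39.315068

39.3151


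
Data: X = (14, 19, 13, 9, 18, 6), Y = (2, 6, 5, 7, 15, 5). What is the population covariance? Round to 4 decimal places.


Cov = (1/n)*sum((xi-xbar)(yi-ybar))
n = 6, xbar = 79/6 ≈ 13.166667, ybar = 40/6 = 20/3 ≈ 6.666667
sum((xi-xbar)(yi-ybar)) = 130/3 ≈ 43.333333
Cov = 43.333333 / 6 = 65/9 ≈ 7.222222

7.2222


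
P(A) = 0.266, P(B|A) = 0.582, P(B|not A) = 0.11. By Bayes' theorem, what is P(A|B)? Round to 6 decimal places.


P(A|B) = P(B|A)*P(A) / P(B), P(B) = P(B|A)*P(A) + P(B|not A)*P(not A)
P(B|A)*P(A) = 0.582 * 0.266 = 0.154812
P(B|not A)*P(not A) = 0.11 * 0.734 = 0.08074
P(B) = 0.154812 + 0.08074 = 0.235552
P(A|B) = 0.154812 / 0.235552 ≈ 0.65723068

0.657231


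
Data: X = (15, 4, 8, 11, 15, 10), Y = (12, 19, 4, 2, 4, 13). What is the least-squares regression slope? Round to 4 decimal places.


b = sum((xi-xbar)(yi-ybar)) / sum((xi-xbar)^2)
n = 6, xbar = 63/6 = 10.5, ybar = 54/6 = 9
Sxy = sum((xi-xbar)(yi-ybar)) = -67
Sxx = sum((xi-xbar)^2) = 89.5
b = Sxy / Sxx = -134/179 ≈ -0.748603

-0.7486


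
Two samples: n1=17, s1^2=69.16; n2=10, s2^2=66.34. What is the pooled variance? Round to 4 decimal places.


sp^2 = ((n1-1)*s1^2 + (n2-1)*s2^2)/(n1+n2-2)
(n1-1)*s1^2 = 16 * 69.16 = 1106.56
(n2-1)*s2^2 = 9 * 66.34 = 597.06
numerator = 1106.56 + 597.06 = 1703.62
n1+n2-2 = 25
sp^2 = 1703.62 / 25 = 68.1448

68.1448


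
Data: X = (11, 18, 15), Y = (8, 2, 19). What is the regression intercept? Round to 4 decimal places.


a = ybar - b*xbar, where b = sum((xi-xbar)(yi-ybar)) / sum((xi-xbar)^2)
n = 3, xbar = 44/3 ≈ 14.666667, ybar = 29/3 ≈ 9.666667
Sxy = sum((xi-xbar)(yi-ybar)) = -49/3 ≈ -16.333333
Sxx = sum((xi-xbar)^2) = 74/3 ≈ 24.666667
b = Sxy / Sxx = -49/74 ≈ -0.662162
a = 9.666667 - (-0.662162) * 14.666667 = 717/37 ≈ 19.378378

19.3784


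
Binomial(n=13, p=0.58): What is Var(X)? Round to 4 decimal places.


Var = n*p*(1-p) = 13 * 0.58 * 0.42 = 3.1668

3.1668


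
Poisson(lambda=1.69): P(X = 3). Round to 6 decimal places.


P = e^(-lam) * lam^k / k!
e^(-1.69) ≈ 0.1845195
lam^k = 1.69^3 = 4.826809
k! = 3! = 6
P = 0.1845195 * 4.826809 / 6 ≈ 0.148440

0.148440


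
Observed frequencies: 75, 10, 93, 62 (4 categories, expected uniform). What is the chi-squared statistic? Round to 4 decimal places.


chi2 = sum((O-E)^2/E), E = total/4
total = 240, E = 240/4 = 60
(75 - 60)^2 / 60 = 225 / 60 = 3.75
(10 - 60)^2 / 60 = 2500 / 60 = 125/3 ≈ 41.666667
(93 - 60)^2 / 60 = 1089 / 60 = 18.15
(62 - 60)^2 / 60 = 4 / 60 = 1/15 ≈ 0.066667
chi2 = 1909/30 ≈ 63.633333

63.6333


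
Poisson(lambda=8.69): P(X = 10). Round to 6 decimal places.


P = e^(-lam) * lam^k / k!
e^(-8.69) ≈ 0.0001682600
lam^k = 8.69^10 ≈ 2455826969.945855
k! = 10! = 3628800
P = 0.0001682600 * 2455826969.945855 / 3628800 ≈ 0.113872

0.113872


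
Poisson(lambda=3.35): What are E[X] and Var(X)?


E[X] = Var(X) = lambda = 3.35

3.35, 3.35


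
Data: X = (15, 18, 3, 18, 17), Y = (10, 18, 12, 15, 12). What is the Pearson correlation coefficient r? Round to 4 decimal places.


r = sum((xi-xbar)(yi-ybar)) / sqrt(sum((xi-xbar)^2) * sum((yi-ybar)^2))
n = 5, xbar = 71/5 = 14.2, ybar = 67/5 = 13.4
Sxy = sum((xi-xbar)(yi-ybar)) = 32.6
Sxx = sum((xi-xbar)^2) = 162.8
Syy = sum((yi-ybar)^2) = 39.2
sqrt(Sxx*Syy) ≈ 79.885919
r = Sxy / sqrt(Sxx*Syy) = 32.6 / 79.885919 ≈ 0.408082

0.4081


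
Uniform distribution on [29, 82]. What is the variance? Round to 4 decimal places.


Var = (b-a)^2 / 12
(b-a)^2 = (82 - 29)^2 = 2809
Var = 2809/12 ≈ 234.083333

234.0833


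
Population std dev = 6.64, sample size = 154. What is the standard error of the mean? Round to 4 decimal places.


SE = sigma / sqrt(n)
sqrt(154) ≈ 12.409674
SE = 6.64 / 12.409674 ≈ 0.535066

0.5351


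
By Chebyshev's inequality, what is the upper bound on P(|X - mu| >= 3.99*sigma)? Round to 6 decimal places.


P <= 1/k^2
k^2 = 3.99^2 = 15.9201
1/k^2 = 1 / 15.9201 ≈ 0.06281368

0.062814


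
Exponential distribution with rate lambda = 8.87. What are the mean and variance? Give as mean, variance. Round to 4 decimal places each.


mean = 1/lam, var = 1/lam^2
mean = 1 / 8.87 = 100/887 ≈ 0.112740
lam^2 = 8.87^2 = 78.6769
var = 1 / 78.6769 ≈ 0.012710

0.1127, 0.0127


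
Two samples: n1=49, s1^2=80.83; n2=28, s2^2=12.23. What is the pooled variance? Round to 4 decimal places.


sp^2 = ((n1-1)*s1^2 + (n2-1)*s2^2)/(n1+n2-2)
(n1-1)*s1^2 = 48 * 80.83 = 3879.84
(n2-1)*s2^2 = 27 * 12.23 = 330.21
numerator = 3879.84 + 330.21 = 4210.05
n1+n2-2 = 75
sp^2 = 4210.05 / 75 = 56.134

56.1340


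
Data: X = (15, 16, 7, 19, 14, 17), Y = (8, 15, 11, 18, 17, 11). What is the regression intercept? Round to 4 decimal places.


a = ybar - b*xbar, where b = sum((xi-xbar)(yi-ybar)) / sum((xi-xbar)^2)
n = 6, xbar = 88/6 = 44/3 ≈ 14.666667, ybar = 80/6 = 40/3 ≈ 13.333333
Sxy = sum((xi-xbar)(yi-ybar)) = 92/3 ≈ 30.666667
Sxx = sum((xi-xbar)^2) = 256/3 ≈ 85.333333
b = Sxy / Sxx = 0.359375
a = 13.333333 - 0.359375 * 14.666667 = 8.0625

8.0625


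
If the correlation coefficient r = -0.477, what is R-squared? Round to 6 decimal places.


R^2 = r^2 = (-0.477)^2 = 0.227529

0.227529


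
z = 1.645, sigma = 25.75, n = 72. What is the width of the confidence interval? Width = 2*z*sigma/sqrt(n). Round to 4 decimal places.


width = 2*z*sigma/sqrt(n)
2*z*sigma = 2 * 1.645 * 25.75 = 84.7175
sqrt(72) ≈ 8.485281
width = 84.7175 / 8.485281 ≈ 9.984053

9.9841


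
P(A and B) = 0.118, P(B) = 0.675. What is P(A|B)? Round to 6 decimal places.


P(A|B) = P(A and B) / P(B) = 0.118 / 0.675 = 118/675 ≈ 0.17481481

0.174815


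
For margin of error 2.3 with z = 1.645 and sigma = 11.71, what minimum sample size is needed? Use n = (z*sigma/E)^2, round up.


z*sigma/E = 1.645 * 11.71 / 2.3 ≈ 8.375196
(z*sigma/E)^2 ≈ 70.143902
round up: n = 71

71


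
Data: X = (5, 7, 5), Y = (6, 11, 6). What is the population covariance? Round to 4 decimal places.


Cov = (1/n)*sum((xi-xbar)(yi-ybar))
n = 3, xbar = 17/3 ≈ 5.666667, ybar = 23/3 ≈ 7.666667
sum((xi-xbar)(yi-ybar)) = 20/3 ≈ 6.666667
Cov = 6.666667 / 3 = 20/9 ≈ 2.222222

2.2222


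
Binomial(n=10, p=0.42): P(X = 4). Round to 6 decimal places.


P = C(n,k) * p^k * (1-p)^(n-k)
C(10,4) = 210
p^k = 0.42^4 = 0.03111696
(1-p)^(n-k) = 0.58^6 ≈ 0.03806869
P = 210 * 0.03111696 * 0.03806869 ≈ 0.248762

0.248762


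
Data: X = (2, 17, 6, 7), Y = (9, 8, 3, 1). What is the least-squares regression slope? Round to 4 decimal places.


b = sum((xi-xbar)(yi-ybar)) / sum((xi-xbar)^2)
n = 4, xbar = 32/4 = 8, ybar = 21/4 = 5.25
Sxy = sum((xi-xbar)(yi-ybar)) = 11
Sxx = sum((xi-xbar)^2) = 122
b = Sxy / Sxx = 11/122 ≈ 0.090164

0.0902


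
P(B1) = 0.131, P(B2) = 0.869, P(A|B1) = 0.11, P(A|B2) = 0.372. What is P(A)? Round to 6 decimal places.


P(A) = P(A|B1)*P(B1) + P(A|B2)*P(B2)
P(A|B1)*P(B1) = 0.11 * 0.131 = 0.01441
P(A|B2)*P(B2) = 0.372 * 0.869 = 0.323268
P(A) = 0.01441 + 0.323268 = 0.337678

0.337678


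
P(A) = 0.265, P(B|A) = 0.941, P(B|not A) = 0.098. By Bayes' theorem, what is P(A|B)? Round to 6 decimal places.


P(A|B) = P(B|A)*P(A) / P(B), P(B) = P(B|A)*P(A) + P(B|not A)*P(not A)
P(B|A)*P(A) = 0.941 * 0.265 = 0.249365
P(B|not A)*P(not A) = 0.098 * 0.735 = 0.07203
P(B) = 0.249365 + 0.07203 = 0.321395
P(A|B) = 0.249365 / 0.321395 ≈ 0.77588326

0.775883


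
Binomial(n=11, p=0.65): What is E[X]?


E[X] = n*p = 11 * 0.65 = 7.15

7.15


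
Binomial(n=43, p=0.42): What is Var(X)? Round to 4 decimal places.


Var = n*p*(1-p) = 43 * 0.42 * 0.58 = 10.4748

10.4748


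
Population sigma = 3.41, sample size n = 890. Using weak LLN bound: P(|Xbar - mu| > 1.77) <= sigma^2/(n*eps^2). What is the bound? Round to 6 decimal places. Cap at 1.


bound = min(1, sigma^2/(n*eps^2))
sigma^2 = 3.41^2 = 11.6281
n*eps^2 = 890 * 1.77^2 = 890 * 3.1329 = 2788.281
sigma^2/(n*eps^2) = 11.6281 / 2788.281 ≈ 0.00417035

0.004170


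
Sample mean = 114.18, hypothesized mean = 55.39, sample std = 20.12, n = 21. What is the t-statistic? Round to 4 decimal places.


t = (xbar - mu0) / (s/sqrt(n))
xbar - mu0 = 114.18 - 55.39 = 58.79
sqrt(21) ≈ 4.58257569
s/sqrt(n) = 20.12 / 4.58257569 ≈ 4.39054395
t = 58.79 / 4.39054395 ≈ 13.390140

13.3901


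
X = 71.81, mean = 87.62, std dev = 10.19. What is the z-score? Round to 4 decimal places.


z = (X - mu) / sigma
X - mu = 71.81 - 87.62 = -15.81
z = -15.81 / 10.19 = -1581/1019 ≈ -1.551521

-1.5515


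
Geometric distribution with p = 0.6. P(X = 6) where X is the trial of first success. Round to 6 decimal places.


P = (1-p)^(k-1) * p
(1-p)^(k-1) = 0.4^5 = 0.01024
P = 0.01024 * 0.6 = 0.006144

0.006144


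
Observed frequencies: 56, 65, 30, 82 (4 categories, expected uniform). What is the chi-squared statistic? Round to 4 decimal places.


chi2 = sum((O-E)^2/E), E = total/4
total = 233, E = 233/4 = 58.25
(56 - 58.25)^2 / 58.25 = 5.0625 / 58.25 = 81/932 ≈ 0.086910
(65 - 58.25)^2 / 58.25 = 45.5625 / 58.25 = 729/932 ≈ 0.782189
(30 - 58.25)^2 / 58.25 = 798.0625 / 58.25 = 12769/932 ≈ 13.700644
(82 - 58.25)^2 / 58.25 = 564.0625 / 58.25 = 9025/932 ≈ 9.683476
chi2 = 5651/233 ≈ 24.253219

24.2532


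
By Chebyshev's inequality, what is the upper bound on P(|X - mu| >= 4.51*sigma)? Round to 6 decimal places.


P <= 1/k^2
k^2 = 4.51^2 = 20.3401
1/k^2 = 1 / 20.3401 ≈ 0.04916397

0.049164


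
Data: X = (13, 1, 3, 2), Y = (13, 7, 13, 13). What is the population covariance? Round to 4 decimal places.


Cov = (1/n)*sum((xi-xbar)(yi-ybar))
n = 4, xbar = 19/4 = 4.75, ybar = 46/4 = 11.5
sum((xi-xbar)(yi-ybar)) = 22.5
Cov = 22.5 / 4 = 5.625

5.6250


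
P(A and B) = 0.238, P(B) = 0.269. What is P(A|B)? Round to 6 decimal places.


P(A|B) = P(A and B) / P(B) = 0.238 / 0.269 = 238/269 ≈ 0.88475836

0.884758


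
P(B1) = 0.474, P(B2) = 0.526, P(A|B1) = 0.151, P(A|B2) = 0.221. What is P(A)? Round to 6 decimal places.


P(A) = P(A|B1)*P(B1) + P(A|B2)*P(B2)
P(A|B1)*P(B1) = 0.151 * 0.474 = 0.071574
P(A|B2)*P(B2) = 0.221 * 0.526 = 0.116246
P(A) = 0.071574 + 0.116246 = 0.18782

0.187820


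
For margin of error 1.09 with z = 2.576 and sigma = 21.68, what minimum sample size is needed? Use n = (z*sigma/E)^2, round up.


z*sigma/E = 2.576 * 21.68 / 1.09 ≈ 51.236404
(z*sigma/E)^2 ≈ 2625.169061
round up: n = 2626

2626


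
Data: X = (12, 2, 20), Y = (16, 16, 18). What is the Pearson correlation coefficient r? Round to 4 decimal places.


r = sum((xi-xbar)(yi-ybar)) / sqrt(sum((xi-xbar)^2) * sum((yi-ybar)^2))
n = 3, xbar = 34/3 ≈ 11.333333, ybar = 50/3 ≈ 16.666667
Sxy = sum((xi-xbar)(yi-ybar)) = 52/3 ≈ 17.333333
Sxx = sum((xi-xbar)^2) = 488/3 ≈ 162.666667
Syy = sum((yi-ybar)^2) = 8/3 ≈ 2.666667
sqrt(Sxx*Syy) ≈ 20.827332
r = Sxy / sqrt(Sxx*Syy) = 17.333333 / 20.827332 ≈ 0.832240

0.8322


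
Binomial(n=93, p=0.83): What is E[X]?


E[X] = n*p = 93 * 0.83 = 77.19

77.19


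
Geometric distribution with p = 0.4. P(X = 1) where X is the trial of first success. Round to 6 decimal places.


P = (1-p)^(k-1) * p
(1-p)^(k-1) = 0.6^0 = 1
P = 1 * 0.4 = 0.4

0.400000


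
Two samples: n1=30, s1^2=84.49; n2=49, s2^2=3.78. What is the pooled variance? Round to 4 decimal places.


sp^2 = ((n1-1)*s1^2 + (n2-1)*s2^2)/(n1+n2-2)
(n1-1)*s1^2 = 29 * 84.49 = 2450.21
(n2-1)*s2^2 = 48 * 3.78 = 181.44
numerator = 2450.21 + 181.44 = 2631.65
n1+n2-2 = 77
sp^2 = 2631.65 / 77 = 7519/220 ≈ 34.177273

34.1773


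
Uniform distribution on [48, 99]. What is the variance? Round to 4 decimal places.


Var = (b-a)^2 / 12
(b-a)^2 = (99 - 48)^2 = 2601
Var = 2601/12 = 216.75

216.7500


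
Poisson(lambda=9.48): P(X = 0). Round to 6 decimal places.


P = e^(-lam) * lam^k / k!
e^(-9.48) ≈ 0.00007636394
lam^k = 9.48^0 = 1
k! = 0! = 1
P = 0.00007636394 * 1 / 1 ≈ 0.000076

0.000076


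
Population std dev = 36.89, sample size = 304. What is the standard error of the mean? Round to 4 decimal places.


SE = sigma / sqrt(n)
sqrt(304) ≈ 17.435596
SE = 36.89 / 17.435596 ≈ 2.115787

2.1158


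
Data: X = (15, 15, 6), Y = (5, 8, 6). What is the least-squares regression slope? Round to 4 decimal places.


b = sum((xi-xbar)(yi-ybar)) / sum((xi-xbar)^2)
n = 3, xbar = 36/3 = 12, ybar = 19/3 ≈ 6.333333
Sxy = sum((xi-xbar)(yi-ybar)) = 3
Sxx = sum((xi-xbar)^2) = 54
b = Sxy / Sxx = 1/18 ≈ 0.055556

0.0556


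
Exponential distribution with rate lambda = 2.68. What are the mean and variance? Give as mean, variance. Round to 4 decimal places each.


mean = 1/lam, var = 1/lam^2
mean = 1 / 2.68 = 25/67 ≈ 0.373134
lam^2 = 2.68^2 = 7.1824
var = 1 / 7.1824 = 625/4489 ≈ 0.139229

0.3731, 0.1392


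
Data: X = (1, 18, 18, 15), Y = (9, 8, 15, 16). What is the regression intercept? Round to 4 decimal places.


a = ybar - b*xbar, where b = sum((xi-xbar)(yi-ybar)) / sum((xi-xbar)^2)
n = 4, xbar = 52/4 = 13, ybar = 48/4 = 12
Sxy = sum((xi-xbar)(yi-ybar)) = 39
Sxx = sum((xi-xbar)^2) = 198
b = Sxy / Sxx = 13/66 ≈ 0.196970
a = 12 - 0.196970 * 13 = 623/66 ≈ 9.439394

9.4394


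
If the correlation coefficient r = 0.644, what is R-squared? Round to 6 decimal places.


R^2 = r^2 = (0.644)^2 = 0.414736

0.414736


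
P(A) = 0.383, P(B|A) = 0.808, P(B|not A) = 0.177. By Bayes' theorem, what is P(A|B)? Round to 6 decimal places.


P(A|B) = P(B|A)*P(A) / P(B), P(B) = P(B|A)*P(A) + P(B|not A)*P(not A)
P(B|A)*P(A) = 0.808 * 0.383 = 0.309464
P(B|not A)*P(not A) = 0.177 * 0.617 = 0.109209
P(B) = 0.309464 + 0.109209 = 0.418673
P(A|B) = 0.309464 / 0.418673 ≈ 0.73915442

0.739154


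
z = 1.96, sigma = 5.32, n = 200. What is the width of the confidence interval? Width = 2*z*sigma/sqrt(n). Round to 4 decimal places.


width = 2*z*sigma/sqrt(n)
2*z*sigma = 2 * 1.96 * 5.32 = 20.8544
sqrt(200) ≈ 14.142136
width = 20.8544 / 14.142136 ≈ 1.474629

1.4746


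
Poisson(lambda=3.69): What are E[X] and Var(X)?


E[X] = Var(X) = lambda = 3.69

3.69, 3.69


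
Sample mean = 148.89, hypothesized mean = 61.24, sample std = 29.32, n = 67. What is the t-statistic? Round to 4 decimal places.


t = (xbar - mu0) / (s/sqrt(n))
xbar - mu0 = 148.89 - 61.24 = 87.65
sqrt(67) ≈ 8.18535277
s/sqrt(n) = 29.32 / 8.18535277 ≈ 3.58200811
t = 87.65 / 3.58200811 ≈ 24.469515

24.4695


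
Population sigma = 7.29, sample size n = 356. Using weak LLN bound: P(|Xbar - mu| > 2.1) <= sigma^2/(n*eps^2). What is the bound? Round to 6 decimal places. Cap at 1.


bound = min(1, sigma^2/(n*eps^2))
sigma^2 = 7.29^2 = 53.1441
n*eps^2 = 356 * 2.1^2 = 356 * 4.41 = 1569.96
sigma^2/(n*eps^2) = 53.1441 / 1569.96 ≈ 0.03385061

0.033851


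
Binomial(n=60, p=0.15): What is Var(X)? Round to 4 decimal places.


Var = n*p*(1-p) = 60 * 0.15 * 0.85 = 7.65

7.6500


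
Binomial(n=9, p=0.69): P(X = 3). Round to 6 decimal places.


P = C(n,k) * p^k * (1-p)^(n-k)
C(9,3) = 84
p^k = 0.69^3 = 0.328509
(1-p)^(n-k) = 0.31^6 ≈ 0.0008875037
P = 84 * 0.328509 * 0.0008875037 ≈ 0.024490

0.024490


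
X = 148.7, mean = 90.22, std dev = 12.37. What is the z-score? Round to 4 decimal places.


z = (X - mu) / sigma
X - mu = 148.7 - 90.22 = 58.48
z = 58.48 / 12.37 = 5848/1237 ≈ 4.727567

4.7276


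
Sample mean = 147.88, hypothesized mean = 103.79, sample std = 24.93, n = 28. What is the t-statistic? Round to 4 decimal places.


t = (xbar - mu0) / (s/sqrt(n))
xbar - mu0 = 147.88 - 103.79 = 44.09
sqrt(28) ≈ 5.29150262
s/sqrt(n) = 24.93 / 5.29150262 ≈ 4.71132716
t = 44.09 / 4.71132716 ≈ 9.358297

9.3583


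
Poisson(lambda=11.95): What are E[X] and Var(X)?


E[X] = Var(X) = lambda = 11.95

11.95, 11.95


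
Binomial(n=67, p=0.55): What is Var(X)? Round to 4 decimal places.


Var = n*p*(1-p) = 67 * 0.55 * 0.45 = 16.5825

16.5825


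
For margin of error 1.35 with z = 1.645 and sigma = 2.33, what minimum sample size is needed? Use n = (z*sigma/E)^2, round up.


z*sigma/E = 1.645 * 2.33 / 1.35 ≈ 2.839148
(z*sigma/E)^2 ≈ 8.060762
round up: n = 9

9


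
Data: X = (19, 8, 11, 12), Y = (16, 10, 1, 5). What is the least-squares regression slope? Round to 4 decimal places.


b = sum((xi-xbar)(yi-ybar)) / sum((xi-xbar)^2)
n = 4, xbar = 50/4 = 12.5, ybar = 32/4 = 8
Sxy = sum((xi-xbar)(yi-ybar)) = 55
Sxx = sum((xi-xbar)^2) = 65
b = Sxy / Sxx = 11/13 ≈ 0.846154

0.8462


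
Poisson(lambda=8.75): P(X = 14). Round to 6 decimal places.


P = e^(-lam) * lam^k / k!
e^(-8.75) ≈ 0.0001584613
lam^k = 8.75^14 ≈ 15421007284408.005944
k! = 14! = 87178291200
P = 0.0001584613 * 15421007284408.005944 / 87178291200 ≈ 0.028030

0.028030


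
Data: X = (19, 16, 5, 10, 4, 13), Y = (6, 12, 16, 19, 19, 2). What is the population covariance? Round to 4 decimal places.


Cov = (1/n)*sum((xi-xbar)(yi-ybar))
n = 6, xbar = 67/6 ≈ 11.166667, ybar = 74/6 = 37/3 ≈ 12.333333
sum((xi-xbar)(yi-ybar)) = -445/3 ≈ -148.333333
Cov = -148.333333 / 6 = -445/18 ≈ -24.722222

-24.7222


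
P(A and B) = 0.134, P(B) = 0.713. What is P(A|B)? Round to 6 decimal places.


P(A|B) = P(A and B) / P(B) = 0.134 / 0.713 = 134/713 ≈ 0.18793829

0.187938


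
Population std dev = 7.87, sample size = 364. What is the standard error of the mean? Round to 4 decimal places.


SE = sigma / sqrt(n)
sqrt(364) ≈ 19.078784
SE = 7.87 / 19.078784 ≈ 0.412500

0.4125


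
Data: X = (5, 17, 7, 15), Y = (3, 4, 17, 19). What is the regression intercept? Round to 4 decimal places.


a = ybar - b*xbar, where b = sum((xi-xbar)(yi-ybar)) / sum((xi-xbar)^2)
n = 4, xbar = 44/4 = 11, ybar = 43/4 = 10.75
Sxy = sum((xi-xbar)(yi-ybar)) = 14
Sxx = sum((xi-xbar)^2) = 104
b = Sxy / Sxx = 7/52 ≈ 0.134615
a = 10.75 - 0.134615 * 11 = 241/26 ≈ 9.269231

9.2692


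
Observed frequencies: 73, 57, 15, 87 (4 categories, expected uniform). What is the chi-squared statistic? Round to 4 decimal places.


chi2 = sum((O-E)^2/E), E = total/4
total = 232, E = 232/4 = 58
(73 - 58)^2 / 58 = 225 / 58 = 225/58 ≈ 3.879310
(57 - 58)^2 / 58 = 1 / 58 = 1/58 ≈ 0.017241
(15 - 58)^2 / 58 = 1849 / 58 = 1849/58 ≈ 31.879310
(87 - 58)^2 / 58 = 841 / 58 = 14.5
chi2 = 1458/29 ≈ 50.275862

50.2759


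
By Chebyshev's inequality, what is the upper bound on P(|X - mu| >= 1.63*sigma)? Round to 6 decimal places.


P <= 1/k^2
k^2 = 1.63^2 = 2.6569
1/k^2 = 1 / 2.6569 ≈ 0.37637849

0.376378


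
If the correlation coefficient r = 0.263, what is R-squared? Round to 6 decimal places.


R^2 = r^2 = (0.263)^2 = 0.069169

0.069169


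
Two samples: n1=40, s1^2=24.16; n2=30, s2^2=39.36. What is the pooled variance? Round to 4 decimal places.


sp^2 = ((n1-1)*s1^2 + (n2-1)*s2^2)/(n1+n2-2)
(n1-1)*s1^2 = 39 * 24.16 = 942.24
(n2-1)*s2^2 = 29 * 39.36 = 1141.44
numerator = 942.24 + 1141.44 = 2083.68
n1+n2-2 = 68
sp^2 = 2083.68 / 68 = 13023/425 ≈ 30.642353

30.6424


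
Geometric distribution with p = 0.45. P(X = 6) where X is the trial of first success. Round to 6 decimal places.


P = (1-p)^(k-1) * p
(1-p)^(k-1) = 0.55^5 ≈ 0.05032844
P = 0.05032844 * 0.45 ≈ 0.02264780

0.022648


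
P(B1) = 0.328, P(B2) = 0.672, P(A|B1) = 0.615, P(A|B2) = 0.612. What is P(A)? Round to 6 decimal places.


P(A) = P(A|B1)*P(B1) + P(A|B2)*P(B2)
P(A|B1)*P(B1) = 0.615 * 0.328 = 0.20172
P(A|B2)*P(B2) = 0.612 * 0.672 = 0.411264
P(A) = 0.20172 + 0.411264 = 0.612984

0.612984


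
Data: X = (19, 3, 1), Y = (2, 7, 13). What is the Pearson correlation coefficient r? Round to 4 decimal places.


r = sum((xi-xbar)(yi-ybar)) / sqrt(sum((xi-xbar)^2) * sum((yi-ybar)^2))
n = 3, xbar = 23/3 ≈ 7.666667, ybar = 22/3 ≈ 7.333333
Sxy = sum((xi-xbar)(yi-ybar)) = -290/3 ≈ -96.666667
Sxx = sum((xi-xbar)^2) = 584/3 ≈ 194.666667
Syy = sum((yi-ybar)^2) = 182/3 ≈ 60.666667
sqrt(Sxx*Syy) ≈ 108.672801
r = Sxy / sqrt(Sxx*Syy) = -96.666667 / 108.672801 ≈ -0.889520

-0.8895


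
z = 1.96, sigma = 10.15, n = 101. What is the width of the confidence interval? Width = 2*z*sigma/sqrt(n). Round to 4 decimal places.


width = 2*z*sigma/sqrt(n)
2*z*sigma = 2 * 1.96 * 10.15 = 39.788
sqrt(101) ≈ 10.049876
width = 39.788 / 10.049876 ≈ 3.959054

3.9591


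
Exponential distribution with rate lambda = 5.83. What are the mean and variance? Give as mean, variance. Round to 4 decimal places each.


mean = 1/lam, var = 1/lam^2
mean = 1 / 5.83 = 100/583 ≈ 0.171527
lam^2 = 5.83^2 = 33.9889
var = 1 / 33.9889 ≈ 0.029421

0.1715, 0.0294


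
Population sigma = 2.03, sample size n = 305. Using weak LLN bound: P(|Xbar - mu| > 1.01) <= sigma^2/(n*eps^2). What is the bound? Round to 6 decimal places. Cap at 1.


bound = min(1, sigma^2/(n*eps^2))
sigma^2 = 2.03^2 = 4.1209
n*eps^2 = 305 * 1.01^2 = 305 * 1.0201 = 311.1305
sigma^2/(n*eps^2) = 4.1209 / 311.1305 ≈ 0.01324492

0.013245


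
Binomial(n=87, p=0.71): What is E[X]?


E[X] = n*p = 87 * 0.71 = 61.77

61.77


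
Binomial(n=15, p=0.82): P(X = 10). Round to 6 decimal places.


P = C(n,k) * p^k * (1-p)^(n-k)
C(15,10) = 3003
p^k = 0.82^10 ≈ 0.1374480
(1-p)^(n-k) = 0.18^5 = 0.0001889568
P = 3003 * 0.1374480 * 0.0001889568 ≈ 0.077993

0.077993


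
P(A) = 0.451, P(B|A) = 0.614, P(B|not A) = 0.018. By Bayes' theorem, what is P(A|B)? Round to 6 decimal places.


P(A|B) = P(B|A)*P(A) / P(B), P(B) = P(B|A)*P(A) + P(B|not A)*P(not A)
P(B|A)*P(A) = 0.614 * 0.451 = 0.276914
P(B|not A)*P(not A) = 0.018 * 0.549 = 0.009882
P(B) = 0.276914 + 0.009882 = 0.286796
P(A|B) = 0.276914 / 0.286796 ≈ 0.96554345

0.965543


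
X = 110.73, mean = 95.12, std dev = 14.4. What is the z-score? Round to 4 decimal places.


z = (X - mu) / sigma
X - mu = 110.73 - 95.12 = 15.61
z = 15.61 / 14.4 = 1561/1440 ≈ 1.084028

1.0840


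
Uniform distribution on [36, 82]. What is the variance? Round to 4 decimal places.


Var = (b-a)^2 / 12
(b-a)^2 = (82 - 36)^2 = 2116
Var = 2116/12 ≈ 176.333333

176.3333


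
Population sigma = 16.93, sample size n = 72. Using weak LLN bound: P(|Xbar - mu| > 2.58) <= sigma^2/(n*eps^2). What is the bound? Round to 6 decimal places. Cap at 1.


bound = min(1, sigma^2/(n*eps^2))
sigma^2 = 16.93^2 = 286.6249
n*eps^2 = 72 * 2.58^2 = 72 * 6.6564 = 479.2608
sigma^2/(n*eps^2) = 286.6249 / 479.2608 ≈ 0.59805621

0.598056


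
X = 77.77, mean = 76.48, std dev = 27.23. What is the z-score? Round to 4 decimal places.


z = (X - mu) / sigma
X - mu = 77.77 - 76.48 = 1.29
z = 1.29 / 27.23 = 129/2723 ≈ 0.047374

0.0474


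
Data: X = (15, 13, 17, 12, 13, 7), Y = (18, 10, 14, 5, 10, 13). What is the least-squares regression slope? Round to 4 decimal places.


b = sum((xi-xbar)(yi-ybar)) / sum((xi-xbar)^2)
n = 6, xbar = 77/6 ≈ 12.833333, ybar = 70/6 = 35/3 ≈ 11.666667
Sxy = sum((xi-xbar)(yi-ybar)) = 62/3 ≈ 20.666667
Sxx = sum((xi-xbar)^2) = 341/6 ≈ 56.833333
b = Sxy / Sxx = 4/11 ≈ 0.363636

0.3636


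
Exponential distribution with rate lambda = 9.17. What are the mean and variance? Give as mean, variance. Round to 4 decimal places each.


mean = 1/lam, var = 1/lam^2
mean = 1 / 9.17 = 100/917 ≈ 0.109051
lam^2 = 9.17^2 = 84.0889
var = 1 / 84.0889 ≈ 0.011892

0.1091, 0.0119


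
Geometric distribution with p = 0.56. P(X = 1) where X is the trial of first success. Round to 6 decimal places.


P = (1-p)^(k-1) * p
(1-p)^(k-1) = 0.44^0 = 1
P = 1 * 0.56 = 0.56

0.560000


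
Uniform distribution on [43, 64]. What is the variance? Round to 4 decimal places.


Var = (b-a)^2 / 12
(b-a)^2 = (64 - 43)^2 = 441
Var = 441/12 = 36.75

36.7500


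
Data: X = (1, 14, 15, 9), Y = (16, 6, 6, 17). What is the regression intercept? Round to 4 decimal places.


a = ybar - b*xbar, where b = sum((xi-xbar)(yi-ybar)) / sum((xi-xbar)^2)
n = 4, xbar = 39/4 = 9.75, ybar = 45/4 = 11.25
Sxy = sum((xi-xbar)(yi-ybar)) = -95.75
Sxx = sum((xi-xbar)^2) = 122.75
b = Sxy / Sxx = -383/491 ≈ -0.780041
a = 11.25 - (-0.780041) * 9.75 = 9258/491 ≈ 18.855397

18.8554


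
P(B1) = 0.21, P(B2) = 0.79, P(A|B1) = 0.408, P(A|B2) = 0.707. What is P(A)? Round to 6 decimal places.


P(A) = P(A|B1)*P(B1) + P(A|B2)*P(B2)
P(A|B1)*P(B1) = 0.408 * 0.21 = 0.08568
P(A|B2)*P(B2) = 0.707 * 0.79 = 0.55853
P(A) = 0.08568 + 0.55853 = 0.64421

0.644210


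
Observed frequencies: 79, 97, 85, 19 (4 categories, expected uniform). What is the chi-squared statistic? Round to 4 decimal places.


chi2 = sum((O-E)^2/E), E = total/4
total = 280, E = 280/4 = 70
(79 - 70)^2 / 70 = 81 / 70 = 81/70 ≈ 1.157143
(97 - 70)^2 / 70 = 729 / 70 = 729/70 ≈ 10.414286
(85 - 70)^2 / 70 = 225 / 70 = 45/14 ≈ 3.214286
(19 - 70)^2 / 70 = 2601 / 70 = 2601/70 ≈ 37.157143
chi2 = 1818/35 ≈ 51.942857

51.9429


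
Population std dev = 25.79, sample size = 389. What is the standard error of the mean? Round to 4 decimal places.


SE = sigma / sqrt(n)
sqrt(389) ≈ 19.723083
SE = 25.79 / 19.723083 ≈ 1.307605

1.3076


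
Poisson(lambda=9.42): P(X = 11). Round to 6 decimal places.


P = e^(-lam) * lam^k / k!
e^(-9.42) ≈ 0.00008108602
lam^k = 9.42^11 ≈ 51827460668.096515
k! = 11! = 39916800
P = 0.00008108602 * 51827460668.096515 / 39916800 ≈ 0.105281

0.105281


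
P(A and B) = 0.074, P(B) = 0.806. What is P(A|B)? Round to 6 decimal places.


P(A|B) = P(A and B) / P(B) = 0.074 / 0.806 = 37/403 ≈ 0.09181141

0.091811


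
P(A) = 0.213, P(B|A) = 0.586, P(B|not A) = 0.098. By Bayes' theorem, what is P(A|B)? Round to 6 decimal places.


P(A|B) = P(B|A)*P(A) / P(B), P(B) = P(B|A)*P(A) + P(B|not A)*P(not A)
P(B|A)*P(A) = 0.586 * 0.213 = 0.124818
P(B|not A)*P(not A) = 0.098 * 0.787 = 0.077126
P(B) = 0.124818 + 0.077126 = 0.201944
P(A|B) = 0.124818 / 0.201944 ≈ 0.61808224

0.618082


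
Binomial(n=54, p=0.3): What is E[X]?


E[X] = n*p = 54 * 0.3 = 16.2

16.2


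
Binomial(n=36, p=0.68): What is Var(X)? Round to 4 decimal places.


Var = n*p*(1-p) = 36 * 0.68 * 0.32 = 7.8336

7.8336


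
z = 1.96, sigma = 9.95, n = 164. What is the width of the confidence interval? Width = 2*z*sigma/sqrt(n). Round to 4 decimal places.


width = 2*z*sigma/sqrt(n)
2*z*sigma = 2 * 1.96 * 9.95 = 39.004
sqrt(164) ≈ 12.806248
width = 39.004 / 12.806248 ≈ 3.045701

3.0457


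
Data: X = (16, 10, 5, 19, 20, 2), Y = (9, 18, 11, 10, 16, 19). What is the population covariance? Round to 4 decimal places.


Cov = (1/n)*sum((xi-xbar)(yi-ybar))
n = 6, xbar = 72/6 = 12, ybar = 83/6 ≈ 13.833333
sum((xi-xbar)(yi-ybar)) = -69
Cov = -69 / 6 = -11.5

-11.5000


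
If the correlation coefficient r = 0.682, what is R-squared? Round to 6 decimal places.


R^2 = r^2 = (0.682)^2 = 0.465124

0.465124


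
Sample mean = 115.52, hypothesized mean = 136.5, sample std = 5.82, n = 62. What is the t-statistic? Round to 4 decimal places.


t = (xbar - mu0) / (s/sqrt(n))
xbar - mu0 = 115.52 - 136.5 = -20.98
sqrt(62) ≈ 7.87400787
s/sqrt(n) = 5.82 / 7.87400787 ≈ 0.73914074
t = -20.98 / 0.73914074 ≈ -28.384310

-28.3843


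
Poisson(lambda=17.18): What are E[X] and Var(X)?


E[X] = Var(X) = lambda = 17.18

17.18, 17.18


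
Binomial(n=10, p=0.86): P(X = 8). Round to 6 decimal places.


P = C(n,k) * p^k * (1-p)^(n-k)
C(10,8) = 45
p^k = 0.86^8 ≈ 0.2992179
(1-p)^(n-k) = 0.14^2 = 0.0196
P = 45 * 0.2992179 * 0.0196 ≈ 0.263910

0.263910


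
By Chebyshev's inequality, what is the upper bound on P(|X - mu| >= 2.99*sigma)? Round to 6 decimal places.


P <= 1/k^2
k^2 = 2.99^2 = 8.9401
1/k^2 = 1 / 8.9401 ≈ 0.11185557

0.111856


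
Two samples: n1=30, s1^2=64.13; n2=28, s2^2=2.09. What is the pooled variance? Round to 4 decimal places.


sp^2 = ((n1-1)*s1^2 + (n2-1)*s2^2)/(n1+n2-2)
(n1-1)*s1^2 = 29 * 64.13 = 1859.77
(n2-1)*s2^2 = 27 * 2.09 = 56.43
numerator = 1859.77 + 56.43 = 1916.2
n1+n2-2 = 56
sp^2 = 1916.2 / 56 = 9581/280 ≈ 34.217857

34.2179


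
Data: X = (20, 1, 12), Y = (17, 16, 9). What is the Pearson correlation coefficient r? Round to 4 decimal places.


r = sum((xi-xbar)(yi-ybar)) / sqrt(sum((xi-xbar)^2) * sum((yi-ybar)^2))
n = 3, xbar = 33/3 = 11, ybar = 42/3 = 14
Sxy = sum((xi-xbar)(yi-ybar)) = 2
Sxx = sum((xi-xbar)^2) = 182
Syy = sum((yi-ybar)^2) = 38
sqrt(Sxx*Syy) ≈ 83.162492
r = Sxy / sqrt(Sxx*Syy) = 2 / 83.162492 ≈ 0.024049

0.0240


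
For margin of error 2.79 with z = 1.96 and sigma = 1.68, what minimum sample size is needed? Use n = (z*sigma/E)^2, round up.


z*sigma/E = 1.96 * 1.68 / 2.79 = 2744/2325 ≈ 1.180215
(z*sigma/E)^2 ≈ 1.392908
round up: n = 2

2


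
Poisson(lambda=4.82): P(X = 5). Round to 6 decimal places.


P = e^(-lam) * lam^k / k!
e^(-4.82) ≈ 0.008066787
lam^k = 4.82^5 ≈ 2601.568055
k! = 5! = 120
P = 0.008066787 * 2601.568055 / 120 ≈ 0.174886

0.174886


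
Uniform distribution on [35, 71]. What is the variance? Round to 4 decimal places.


Var = (b-a)^2 / 12
(b-a)^2 = (71 - 35)^2 = 1296
Var = 1296/12 = 108

108.0000


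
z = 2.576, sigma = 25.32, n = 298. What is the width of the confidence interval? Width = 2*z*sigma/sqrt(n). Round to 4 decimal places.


width = 2*z*sigma/sqrt(n)
2*z*sigma = 2 * 2.576 * 25.32 = 130.44864
sqrt(298) ≈ 17.262677
width = 130.44864 / 17.262677 ≈ 7.556687

7.5567


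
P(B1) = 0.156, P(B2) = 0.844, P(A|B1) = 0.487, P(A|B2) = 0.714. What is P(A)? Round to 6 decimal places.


P(A) = P(A|B1)*P(B1) + P(A|B2)*P(B2)
P(A|B1)*P(B1) = 0.487 * 0.156 = 0.075972
P(A|B2)*P(B2) = 0.714 * 0.844 = 0.602616
P(A) = 0.075972 + 0.602616 = 0.678588

0.678588


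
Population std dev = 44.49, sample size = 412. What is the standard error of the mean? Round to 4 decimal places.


SE = sigma / sqrt(n)
sqrt(412) ≈ 20.297783
SE = 44.49 / 20.297783 ≈ 2.191865

2.1919


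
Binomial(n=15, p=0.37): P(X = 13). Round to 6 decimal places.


P = C(n,k) * p^k * (1-p)^(n-k)
C(15,13) = 105
p^k = 0.37^13 ≈ 0.000002435692
(1-p)^(n-k) = 0.63^2 = 0.3969
P = 105 * 0.000002435692 * 0.3969 ≈ 0.000102

0.000102


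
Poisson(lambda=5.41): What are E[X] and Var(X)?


E[X] = Var(X) = lambda = 5.41

5.41, 5.41


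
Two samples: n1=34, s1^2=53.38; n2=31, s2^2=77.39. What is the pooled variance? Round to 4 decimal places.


sp^2 = ((n1-1)*s1^2 + (n2-1)*s2^2)/(n1+n2-2)
(n1-1)*s1^2 = 33 * 53.38 = 1761.54
(n2-1)*s2^2 = 30 * 77.39 = 2321.7
numerator = 1761.54 + 2321.7 = 4083.24
n1+n2-2 = 63
sp^2 = 4083.24 / 63 = 4861/75 ≈ 64.813333

64.8133


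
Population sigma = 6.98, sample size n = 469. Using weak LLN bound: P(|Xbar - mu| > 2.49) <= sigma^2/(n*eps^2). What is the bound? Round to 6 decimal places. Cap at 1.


bound = min(1, sigma^2/(n*eps^2))
sigma^2 = 6.98^2 = 48.7204
n*eps^2 = 469 * 2.49^2 = 469 * 6.2001 = 2907.8469
sigma^2/(n*eps^2) = 48.7204 / 2907.8469 ≈ 0.01675480

0.016755


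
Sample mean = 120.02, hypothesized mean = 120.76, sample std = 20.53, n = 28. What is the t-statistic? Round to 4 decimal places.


t = (xbar - mu0) / (s/sqrt(n))
xbar - mu0 = 120.02 - 120.76 = -0.74
sqrt(28) ≈ 5.29150262
s/sqrt(n) = 20.53 / 5.29150262 ≈ 3.87980532
t = -0.74 / 3.87980532 ≈ -0.190731

-0.1907


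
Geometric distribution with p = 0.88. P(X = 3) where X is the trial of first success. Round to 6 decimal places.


P = (1-p)^(k-1) * p
(1-p)^(k-1) = 0.12^2 = 0.0144
P = 0.0144 * 0.88 = 0.012672

0.012672


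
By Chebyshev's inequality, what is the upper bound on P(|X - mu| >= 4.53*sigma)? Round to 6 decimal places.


P <= 1/k^2
k^2 = 4.53^2 = 20.5209
1/k^2 = 1 / 20.5209 ≈ 0.04873081

0.048731


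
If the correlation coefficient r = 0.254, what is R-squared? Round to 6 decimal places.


R^2 = r^2 = (0.254)^2 = 0.064516

0.064516


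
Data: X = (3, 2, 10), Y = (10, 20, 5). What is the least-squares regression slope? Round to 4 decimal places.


b = sum((xi-xbar)(yi-ybar)) / sum((xi-xbar)^2)
n = 3, xbar = 15/3 = 5, ybar = 35/3 ≈ 11.666667
Sxy = sum((xi-xbar)(yi-ybar)) = -55
Sxx = sum((xi-xbar)^2) = 38
b = Sxy / Sxx = -55/38 ≈ -1.447368

-1.4474


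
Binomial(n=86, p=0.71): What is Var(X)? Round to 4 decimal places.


Var = n*p*(1-p) = 86 * 0.71 * 0.29 = 17.7074

17.7074


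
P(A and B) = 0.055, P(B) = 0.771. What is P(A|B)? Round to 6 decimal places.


P(A|B) = P(A and B) / P(B) = 0.055 / 0.771 = 55/771 ≈ 0.07133593

0.071336


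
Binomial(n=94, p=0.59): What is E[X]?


E[X] = n*p = 94 * 0.59 = 55.46

55.46


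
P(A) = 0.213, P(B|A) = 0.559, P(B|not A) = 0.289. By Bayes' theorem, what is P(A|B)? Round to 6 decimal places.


P(A|B) = P(B|A)*P(A) / P(B), P(B) = P(B|A)*P(A) + P(B|not A)*P(not A)
P(B|A)*P(A) = 0.559 * 0.213 = 0.119067
P(B|not A)*P(not A) = 0.289 * 0.787 = 0.227443
P(B) = 0.119067 + 0.227443 = 0.34651
P(A|B) = 0.119067 / 0.34651 ≈ 0.34361779

0.343618
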